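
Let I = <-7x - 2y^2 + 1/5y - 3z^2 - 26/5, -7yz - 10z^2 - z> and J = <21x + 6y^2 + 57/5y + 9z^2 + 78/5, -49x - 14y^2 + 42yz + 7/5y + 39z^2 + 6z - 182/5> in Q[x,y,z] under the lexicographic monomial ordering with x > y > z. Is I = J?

No, the ideals differ.

Equality of ideals is decidable: compute both reduced Gröbner bases (unique for the ordering) and check whether they agree.
Buchberger on the first generating set:
f_1 = -7x - 2y^2 + 1/5y - 3z^2 - 26/5, LT = x.
f_2 = -7yz - 10z^2 - z, LT = yz.

The S-polynomials (S(f_1,f_2)) all reduce to 0 modulo the current basis, so we have a Gröbner basis.
Inter-reduce: drop elements whose leading term is divisible by another's, tail-reduce, and make monic.
Reduced Gröbner basis: {x + 2/7y^2 - 1/35y + 3/7z^2 + 26/35, yz + 10/7z^2 + 1/7z}.

Buchberger on the second generating set:
h_1 = 21x + 6y^2 + 57/5y + 9z^2 + 78/5, LT = x.
h_2 = -49x - 14y^2 + 42yz + 7/5y + 39z^2 + 6z - 182/5, LT = x.

S(h_1,h_2): lcm = x. S = 6/7yz + 4/7y + 60/49z^2 + 6/49z.
  leading term yz: no divisor's leading term divides it; move 6/7yz to the remainder.
  leading term y: no divisor's leading term divides it; move 4/7y to the remainder.
  leading term z^2: no divisor's leading term divides it; move 60/49z^2 to the remainder.
  leading term z: no divisor's leading term divides it; move 6/49z to the remainder.
  remainder 6/7yz + 4/7y + 60/49z^2 + 6/49z ≠ 0; add k_3 = 6/7yz + 4/7y + 60/49z^2 + 6/49z to the basis.

The other S-polynomials (S(h_1,k_3), S(h_2,k_3)) all reduce to 0 modulo the current basis, so we have a Gröbner basis.
Inter-reduce: drop elements whose leading term is divisible by another's, tail-reduce, and make monic.
Reduced Gröbner basis: {x + 2/7y^2 + 19/35y + 3/7z^2 + 26/35, yz + 2/3y + 10/7z^2 + 1/7z}.

These differ, so the ideals are not equal.
The same test decides containment: I ⊆ J iff every generator of I reduces to 0 modulo a Gröbner basis of J.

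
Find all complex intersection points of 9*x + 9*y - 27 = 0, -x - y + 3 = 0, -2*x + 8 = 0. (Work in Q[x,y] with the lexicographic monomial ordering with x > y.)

{(4, -1)}

Compute a lex Gröbner basis by Buchberger's algorithm.
f_1 = 9*x + 9*y - 27, LT = x.
f_2 = -x - y + 3, LT = x.
f_3 = -2*x + 8, LT = x.

S(f_1,f_3): lcm = x. S = y + 1.
  leading term y: no divisor's leading term divides it; move y to the remainder.
  leading term 1: no divisor's leading term divides it; move 1 to the remainder.
  remainder y + 1 ≠ 0; add h_4 = y + 1 to the basis.

The other S-polynomials (S(f_1,f_2), S(f_2,f_3), S(f_1,h_4), S(f_2,h_4), S(f_3,h_4)) all reduce to 0 modulo the current basis, so we have a Gröbner basis.
Inter-reduce: drop elements whose leading term is divisible by another's, tail-reduce, and make monic.
Reduced Gröbner basis: {x - 4, y + 1}.

Since the basis is lex-ordered, y + 1 is univariate in y. Its roots are {-1}. Back-substituting each root into the other basis elements fixes the other coordinates.
  y = -1: the earlier basis element becomes x - 4 = 0, giving x = 4 — point (4, -1).
Substituting each solution back into the original system confirms all equations vanish.
Zero-dimensionality of the ideal guarantees finitely many solutions over ℂ.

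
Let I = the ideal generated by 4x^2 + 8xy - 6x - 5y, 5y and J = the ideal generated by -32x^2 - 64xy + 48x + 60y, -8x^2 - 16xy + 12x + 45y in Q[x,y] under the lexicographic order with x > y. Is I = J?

Two ideals are equal iff their reduced Gröbner bases coincide (the reduced basis is unique for a fixed ordering).
Buchberger on the first generating set:
f_1 = 4x^2 + 8xy - 6x - 5y, LT = x^2.
f_2 = 5y, LT = y.

The S-polynomials (S(f_1,f_2)) all reduce to 0 modulo the current basis, so we have a Gröbner basis.
Inter-reduce: drop elements whose leading term is divisible by another's, tail-reduce, and make monic.
Reduced Gröbner basis: {x^2 - 3/2x, y}.

Buchberger on the second generating set:
h_1 = -32x^2 - 64xy + 48x + 60y, LT = x^2.
h_2 = -8x^2 - 16xy + 12x + 45y, LT = x^2.

S(h_1,h_2): lcm = x^2. S = 15/4y.
  reduce S modulo (h_1, h_2):
  remainder 15/4y ≠ 0; add k_3 = 15/4y to the basis.

The other S-polynomials (S(h_1,k_3), S(h_2,k_3)) all reduce to 0 modulo the current basis, so we have a Gröbner basis.
Inter-reduce: drop elements whose leading term is divisible by another's, tail-reduce, and make monic.
Reduced Gröbner basis: {x^2 - 3/2x, y}.

The two bases agree; hence the ideals are identical.

Yes, the ideals are equal.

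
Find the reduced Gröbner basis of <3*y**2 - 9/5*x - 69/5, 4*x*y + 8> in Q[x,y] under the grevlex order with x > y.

G = {x**2 + 23/3*x + 10/3*y, x*y + 2, y**2 - 3/5*x - 23/5}

f_1 = 3*y**2 - 9/5*x - 69/5, LT = y**2.
f_2 = 4*x*y + 8, LT = x*y.

S(f_1,f_2): lcm = x*y**2. S = -3/5*x**2 - 23/5*x - 2*y.
  leading term x**2: no divisor's leading term divides it; move -3/5*x**2 to the remainder.
  leading term x: no divisor's leading term divides it; move -23/5*x to the remainder.
  leading term y: no divisor's leading term divides it; move -2*y to the remainder.
  remainder -3/5*x**2 - 23/5*x - 2*y ≠ 0; add g_3 = -3/5*x**2 - 23/5*x - 2*y to the basis.

S(f_1,g_3): leading monomials are coprime, so the S-polynomial reduces to 0 (Buchberger's first criterion).
S(f_2,g_3): lcm = x**2*y. S = -23/3*x*y - 10/3*y**2 + 2*x.
  leading term x*y: subtract (-23/12)·f_2 from -23/3*x*y - 10/3*y**2 + 2*x → -10/3*y**2 + 2*x + 46/3
  leading term y**2: subtract (-10/9)·f_1 from -10/3*y**2 + 2*x + 46/3 → 0
  remainder 0.

Every S-polynomial of the final basis reduces to 0, so we have a Gröbner basis.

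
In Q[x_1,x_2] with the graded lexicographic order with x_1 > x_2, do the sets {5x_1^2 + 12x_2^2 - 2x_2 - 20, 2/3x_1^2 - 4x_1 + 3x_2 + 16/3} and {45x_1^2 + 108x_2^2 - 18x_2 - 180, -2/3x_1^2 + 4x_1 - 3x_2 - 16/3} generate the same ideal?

Yes, the ideals are equal.

Since reduced Gröbner bases are canonical representatives of ideals under a given ordering, it suffices to compute and compare them.
Buchberger on the first generating set:
f_1 = 5x_1^2 + 12x_2^2 - 2x_2 - 20, LT = x_1^2.
f_2 = 2/3x_1^2 - 4x_1 + 3x_2 + 16/3, LT = x_1^2.

S(f_1,f_2): lcm = x_1^2. S = 12/5x_2^2 + 6x_1 - 49/10x_2 - 12.
  leading term x_2^2: no divisor's leading term divides it; move 12/5x_2^2 to the remainder.
  leading term x_1: no divisor's leading term divides it; move 6x_1 to the remainder.
  leading term x_2: no divisor's leading term divides it; move -49/10x_2 to the remainder.
  leading term 1: no divisor's leading term divides it; move -12 to the remainder.
  remainder 12/5x_2^2 + 6x_1 - 49/10x_2 - 12 ≠ 0; add g_3 = 12/5x_2^2 + 6x_1 - 49/10x_2 - 12 to the basis.

The other S-polynomials (S(f_1,g_3), S(f_2,g_3)) all reduce to 0 modulo the current basis, so we have a Gröbner basis.
Inter-reduce: drop elements whose leading term is divisible by another's, tail-reduce, and make monic.
Reduced Gröbner basis: {x_1^2 - 6x_1 + 9/2x_2 + 8, x_2^2 + 5/2x_1 - 49/24x_2 - 5}.

Buchberger on the second generating set:
h_1 = 45x_1^2 + 108x_2^2 - 18x_2 - 180, LT = x_1^2.
h_2 = -2/3x_1^2 + 4x_1 - 3x_2 - 16/3, LT = x_1^2.

S(h_1,h_2): lcm = x_1^2. S = 12/5x_2^2 + 6x_1 - 49/10x_2 - 12.
  leading term x_2^2: no divisor's leading term divides it; move 12/5x_2^2 to the remainder.
  leading term x_1: no divisor's leading term divides it; move 6x_1 to the remainder.
  leading term x_2: no divisor's leading term divides it; move -49/10x_2 to the remainder.
  leading term 1: no divisor's leading term divides it; move -12 to the remainder.
  remainder 12/5x_2^2 + 6x_1 - 49/10x_2 - 12 ≠ 0; add k_3 = 12/5x_2^2 + 6x_1 - 49/10x_2 - 12 to the basis.

The other S-polynomials (S(h_1,k_3), S(h_2,k_3)) all reduce to 0 modulo the current basis, so we have a Gröbner basis.
Inter-reduce: drop elements whose leading term is divisible by another's, tail-reduce, and make monic.
Reduced Gröbner basis: {x_1^2 - 6x_1 + 9/2x_2 + 8, x_2^2 + 5/2x_1 - 49/24x_2 - 5}.

The two bases agree; hence the ideals are identical.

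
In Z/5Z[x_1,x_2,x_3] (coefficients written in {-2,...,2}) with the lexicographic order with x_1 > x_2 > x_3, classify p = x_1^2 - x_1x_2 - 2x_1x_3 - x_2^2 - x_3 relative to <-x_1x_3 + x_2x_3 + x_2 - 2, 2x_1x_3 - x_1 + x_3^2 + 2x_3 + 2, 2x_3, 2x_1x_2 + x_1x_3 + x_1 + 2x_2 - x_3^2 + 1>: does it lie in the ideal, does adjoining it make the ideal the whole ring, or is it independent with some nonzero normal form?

First compute the reduced Gröbner basis of I by Buchberger's algorithm.
f_1 = -x_1x_3 + x_2x_3 + x_2 - 2, LT = x_1x_3.
f_2 = 2x_1x_3 - x_1 + x_3^2 + 2x_3 + 2, LT = x_1x_3.
f_3 = 2x_3, LT = x_3.
f_4 = 2x_1x_2 + x_1x_3 + x_1 + 2x_2 - x_3^2 + 1, LT = x_1x_2.

S(f_1,f_2): lcm = x_1x_3. S = -2x_1 - x_2x_3 - x_2 + 2x_3^2 - x_3 + 1.
  leading term x_1: no divisor's leading term divides it; move -2x_1 to the remainder.
  leading term x_2x_3: subtract (2x_2)·f_3 from -x_2x_3 - x_2 + 2x_3^2 - x_3 + 1 → -x_2 + 2x_3^2 - x_3 + 1
  leading term x_2: no divisor's leading term divides it; move -x_2 to the remainder.
  leading term x_3^2: subtract (x_3)·f_3 from 2x_3^2 - x_3 + 1 → -x_3 + 1
  leading term x_3: subtract (2)·f_3 from -x_3 + 1 → 1
  leading term 1: no divisor's leading term divides it; move 1 to the remainder.
  remainder -2x_1 - x_2 + 1 ≠ 0; add h_5 = -2x_1 - x_2 + 1 to the basis.

S(f_1,f_3): lcm = x_1x_3. S = -x_2x_3 - x_2 + 2.
  leading term x_2x_3: subtract (2x_2)·f_3 from -x_2x_3 - x_2 + 2 → -x_2 + 2
  leading term x_2: no divisor's leading term divides it; move -x_2 to the remainder.
  leading term 1: no divisor's leading term divides it; move 2 to the remainder.
  remainder -x_2 + 2 ≠ 0; add h_6 = -x_2 + 2 to the basis.

The other S-polynomials (S(f_1,f_4), S(f_2,f_3), S(f_2,f_4), S(f_3,f_4), S(f_1,h_5), S(f_2,h_5), S(f_3,h_5), S(f_4,h_5), S(f_1,h_6), S(f_2,h_6), S(f_3,h_6), S(f_4,h_6), S(h_5,h_6)) all reduce to 0 modulo the current basis, so we have a Gröbner basis.
Inter-reduce: drop elements whose leading term is divisible by another's, tail-reduce, and make monic.
Reduced Gröbner basis: {x_1 - 2, x_2 - 2, x_3}.
Label its elements g_1 = x_1 - 2, g_2 = x_2 - 2, g_3 = x_3.

Reduce p = x_1^2 - x_1x_2 - 2x_1x_3 - x_2^2 - x_3 modulo G:
  leading term x_1^2: subtract (x_1)·g_1 from x_1^2 - x_1x_2 - 2x_1x_3 - x_2^2 - x_3 → -x_1x_2 - 2x_1x_3 + 2x_1 - x_2^2 - x_3
  leading term x_1x_2: subtract (-x_2)·g_1 from -x_1x_2 - 2x_1x_3 + 2x_1 - x_2^2 - x_3 → -2x_1x_3 + 2x_1 - x_2^2 - 2x_2 - x_3
  leading term x_1x_3: subtract (-2x_3)·g_1 from -2x_1x_3 + 2x_1 - x_2^2 - 2x_2 - x_3 → 2x_1 - x_2^2 - 2x_2
  leading term x_1: subtract (2)·g_1 from 2x_1 - x_2^2 - 2x_2 → -x_2^2 - 2x_2 - 1
  leading term x_2^2: subtract (-x_2)·g_2 from -x_2^2 - 2x_2 - 1 → x_2 - 1
  leading term x_2: subtract (1)·g_2 from x_2 - 1 → 1
  leading term 1: no divisor's leading term divides it; move 1 to the remainder.
  normal form = 1.
The normal form is nonzero, so p ∉ I. Since p minus its normal form lies in I, I + (p) = I + (r) where r = 1; decide whether this ideal is the whole ring.
Here r = 1 is a nonzero constant, hence a unit: 1 ∈ I + (p), the Gröbner basis of I + (p) is {1}, and the enlarged system has no common solution — adjoining p is inconsistent.

Adjoining x_1^2 - x_1x_2 - 2x_1x_3 - x_2^2 - x_3 makes the ideal the whole ring: the system is inconsistent.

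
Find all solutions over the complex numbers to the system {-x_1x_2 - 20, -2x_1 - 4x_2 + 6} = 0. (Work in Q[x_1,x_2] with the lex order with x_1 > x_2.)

Compute a lex Gröbner basis by Buchberger's algorithm.
f_1 = -x_1x_2 - 20, LT = x_1x_2.
f_2 = -2x_1 - 4x_2 + 6, LT = x_1.

S(f_1,f_2): lcm = x_1x_2. S = -2x_2^2 + 3x_2 + 20.
  leading term x_2^2: no divisor's leading term divides it; move -2x_2^2 to the remainder.
  leading term x_2: no divisor's leading term divides it; move 3x_2 to the remainder.
  leading term 1: no divisor's leading term divides it; move 20 to the remainder.
  remainder -2x_2^2 + 3x_2 + 20 ≠ 0; add h_3 = -2x_2^2 + 3x_2 + 20 to the basis.

The other S-polynomials (S(f_1,h_3), S(f_2,h_3)) all reduce to 0 modulo the current basis, so we have a Gröbner basis.
Inter-reduce: drop elements whose leading term is divisible by another's, tail-reduce, and make monic.
Reduced Gröbner basis: {x_1 + 2x_2 - 3, x_2^2 - 3/2x_2 - 10}.

From the last basis element, x_2^2 - 3/2x_2 - 10 = 0, so x_2 takes values in {-5/2, 4}. Each choice, substituted upward through the basis, yields the corresponding point(s) of the solution set.
  x_2 = -5/2: the earlier basis element becomes x_1 - 8 = 0, giving x_1 = 8 — point (8, -5/2).
  x_2 = 4: the earlier basis element becomes x_1 + 5 = 0, giving x_1 = -5 — point (-5, 4).
Check: every point annihilates each of the original generators.

{(8, -5/2), (-5, 4)}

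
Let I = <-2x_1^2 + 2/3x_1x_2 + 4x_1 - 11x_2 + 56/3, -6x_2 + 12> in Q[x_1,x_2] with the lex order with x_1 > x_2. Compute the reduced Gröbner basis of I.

f_1 = -2x_1^2 + 2/3x_1x_2 + 4x_1 - 11x_2 + 56/3, LT = x_1^2.
f_2 = -6x_2 + 12, LT = x_2.

The S-polynomials (S(f_1,f_2)) all reduce to 0 modulo the current basis, so we have a Gröbner basis.

G = {x_1^2 - 8/3x_1 + 5/3, x_2 - 2}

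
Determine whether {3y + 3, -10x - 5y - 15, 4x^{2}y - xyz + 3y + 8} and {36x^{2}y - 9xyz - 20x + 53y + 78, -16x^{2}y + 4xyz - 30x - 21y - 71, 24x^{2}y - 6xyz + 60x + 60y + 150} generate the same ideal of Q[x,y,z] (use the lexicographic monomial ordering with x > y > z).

Yes, the ideals are equal.

Two ideals are equal iff their reduced Gröbner bases coincide (the reduced basis is unique for a fixed ordering).
Buchberger on the first generating set:
f_1 = 3y + 3, LT = y.
f_2 = -10x - 5y - 15, LT = x.
f_3 = 4x^{2}y - xyz + 3y + 8, LT = x^{2}y.

S(f_1,f_3): lcm = x^{2}y. S = x^{2} + \tfrac{1}{4}xyz - \tfrac{3}{4}y - 2.
  leading term x^{2}: subtract (-\tfrac{1}{10}x)·f_2 from x^{2} + \tfrac{1}{4}xyz - \tfrac{3}{4}y - 2 → \tfrac{1}{4}xyz - \tfrac{1}{2}xy - \tfrac{3}{2}x - \tfrac{3}{4}y - 2
  leading term xyz: subtract (\tfrac{1}{12}xz)·f_1 from \tfrac{1}{4}xyz - \tfrac{1}{2}xy - \tfrac{3}{2}x - \tfrac{3}{4}y - 2 → -\tfrac{1}{2}xy - \tfrac{1}{4}xz - \tfrac{3}{2}x - \tfrac{3}{4}y - 2
  leading term xy: subtract (-\tfrac{1}{6}x)·f_1 from -\tfrac{1}{2}xy - \tfrac{1}{4}xz - \tfrac{3}{2}x - \tfrac{3}{4}y - 2 → -\tfrac{1}{4}xz - x - \tfrac{3}{4}y - 2
  leading term xz: subtract (\tfrac{1}{40}z)·f_2 from -\tfrac{1}{4}xz - x - \tfrac{3}{4}y - 2 → -x + \tfrac{1}{8}yz - \tfrac{3}{4}y + \tfrac{3}{8}z - 2
  leading term x: subtract (\tfrac{1}{10})·f_2 from -x + \tfrac{1}{8}yz - \tfrac{3}{4}y + \tfrac{3}{8}z - 2 → \tfrac{1}{8}yz - \tfrac{1}{4}y + \tfrac{3}{8}z - \tfrac{1}{2}
  leading term yz: subtract (\tfrac{1}{24}z)·f_1 from \tfrac{1}{8}yz - \tfrac{1}{4}y + \tfrac{3}{8}z - \tfrac{1}{2} → -\tfrac{1}{4}y + \tfrac{1}{4}z - \tfrac{1}{2}
  leading term y: subtract (-\tfrac{1}{12})·f_1 from -\tfrac{1}{4}y + \tfrac{1}{4}z - \tfrac{1}{2} → \tfrac{1}{4}z - \tfrac{1}{4}
  leading term z: no divisor's leading term divides it; move \tfrac{1}{4}z to the remainder.
  leading term 1: no divisor's leading term divides it; move -\tfrac{1}{4} to the remainder.
  remainder \tfrac{1}{4}z - \tfrac{1}{4} ≠ 0; add g_4 = \tfrac{1}{4}z - \tfrac{1}{4} to the basis.

The other S-polynomials (S(f_1,f_2), S(f_2,f_3), S(f_1,g_4), S(f_2,g_4), S(f_3,g_4)) all reduce to 0 modulo the current basis, so we have a Gröbner basis.
Inter-reduce: drop elements whose leading term is divisible by another's, tail-reduce, and make monic.
Reduced Gröbner basis: {x + 1, y + 1, z - 1}.

Buchberger on the second generating set:
h_1 = 36x^{2}y - 9xyz - 20x + 53y + 78, LT = x^{2}y.
h_2 = -16x^{2}y + 4xyz - 30x - 21y - 71, LT = x^{2}y.
h_3 = 24x^{2}y - 6xyz + 60x + 60y + 150, LT = x^{2}y.

S(h_1,h_2): lcm = x^{2}y. S = -\tfrac{175}{72}x + \tfrac{23}{144}y - \tfrac{109}{48}.
  leading term x: no divisor's leading term divides it; move -\tfrac{175}{72}x to the remainder.
  leading term y: no divisor's leading term divides it; move \tfrac{23}{144}y to the remainder.
  leading term 1: no divisor's leading term divides it; move -\tfrac{109}{48} to the remainder.
  remainder -\tfrac{175}{72}x + \tfrac{23}{144}y - \tfrac{109}{48} ≠ 0; add k_4 = -\tfrac{175}{72}x + \tfrac{23}{144}y - \tfrac{109}{48} to the basis.

S(h_1,h_3): lcm = x^{2}y. S = -\tfrac{55}{18}x - \tfrac{37}{36}y - \tfrac{49}{12}.
  leading term x: subtract (\tfrac{44}{35})·k_4 from -\tfrac{55}{18}x - \tfrac{37}{36}y - \tfrac{49}{12} → -\tfrac{43}{35}y - \tfrac{43}{35}
  leading term y: no divisor's leading term divides it; move -\tfrac{43}{35}y to the remainder.
  leading term 1: no divisor's leading term divides it; move -\tfrac{43}{35} to the remainder.
  remainder -\tfrac{43}{35}y - \tfrac{43}{35} ≠ 0; add k_5 = -\tfrac{43}{35}y - \tfrac{43}{35} to the basis.

S(h_1,k_4): lcm = x^{2}y. S = \tfrac{23}{350}xy^{2} - \tfrac{1}{4}xyz - \tfrac{327}{350}xy - \tfrac{5}{9}x + \tfrac{53}{36}y + \tfrac{13}{6}.
  leading term xy^{2}: subtract (-\tfrac{828}{30625}y^{2})·k_4 from \tfrac{23}{350}xy^{2} - \tfrac{1}{4}xyz - \tfrac{327}{350}xy - \tfrac{5}{9}x + \tfrac{53}{36}y + \tfrac{13}{6} → -\tfrac{1}{4}xyz - \tfrac{327}{350}xy - \tfrac{5}{9}x + \tfrac{529}{122500}y^{3} - \tfrac{7521}{122500}y^{2} + \tfrac{53}{36}y + \tfrac{13}{6}
  leading term xyz: subtract (\tfrac{18}{175}yz)·k_4 from -\tfrac{1}{4}xyz - \tfrac{327}{350}xy - \tfrac{5}{9}x + \tfrac{529}{122500}y^{3} - \tfrac{7521}{122500}y^{2} + \tfrac{53}{36}y + \tfrac{13}{6} → -\tfrac{327}{350}xy - \tfrac{5}{9}x + \tfrac{529}{122500}y^{3} - \tfrac{23}{1400}y^{2}z - \tfrac{7521}{122500}y^{2} + \tfrac{327}{1400}yz + \tfrac{53}{36}y + \tfrac{13}{6}
  leading term xy: subtract (\tfrac{11772}{30625}y)·k_4 from -\tfrac{327}{350}xy - \tfrac{5}{9}x + \tfrac{529}{122500}y^{3} - \tfrac{23}{1400}y^{2}z - \tfrac{7521}{122500}y^{2} + \tfrac{327}{1400}yz + \tfrac{53}{36}y + \tfrac{13}{6} → -\tfrac{5}{9}x + \tfrac{529}{122500}y^{3} - \tfrac{23}{1400}y^{2}z - \tfrac{7521}{61250}y^{2} + \tfrac{327}{1400}yz + \tfrac{1292743}{551250}y + \tfrac{13}{6}
  leading term x: subtract (\tfrac{8}{35})·k_4 from -\tfrac{5}{9}x + \tfrac{529}{122500}y^{3} - \tfrac{23}{1400}y^{2}z - \tfrac{7521}{61250}y^{2} + \tfrac{327}{1400}yz + \tfrac{1292743}{551250}y + \tfrac{13}{6} → \tfrac{529}{122500}y^{3} - \tfrac{23}{1400}y^{2}z - \tfrac{7521}{61250}y^{2} + \tfrac{327}{1400}yz + \tfrac{70701}{30625}y + \tfrac{94}{35}
  leading term y^{3}: subtract (-\tfrac{529}{150500}y^{2})·k_5 from \tfrac{529}{122500}y^{3} - \tfrac{23}{1400}y^{2}z - \tfrac{7521}{61250}y^{2} + \tfrac{327}{1400}yz + \tfrac{70701}{30625}y + \tfrac{94}{35} → -\tfrac{23}{1400}y^{2}z - \tfrac{15571}{122500}y^{2} + \tfrac{327}{1400}yz + \tfrac{70701}{30625}y + \tfrac{94}{35}
  leading term y^{2}z: subtract (\tfrac{23}{1720}yz)·k_5 from -\tfrac{23}{1400}y^{2}z - \tfrac{15571}{122500}y^{2} + \tfrac{327}{1400}yz + \tfrac{70701}{30625}y + \tfrac{94}{35} → -\tfrac{15571}{122500}y^{2} + \tfrac{1}{4}yz + \tfrac{70701}{30625}y + \tfrac{94}{35}
  leading term y^{2}: subtract (\tfrac{15571}{150500}y)·k_5 from -\tfrac{15571}{122500}y^{2} + \tfrac{1}{4}yz + \tfrac{70701}{30625}y + \tfrac{94}{35} → \tfrac{1}{4}yz + \tfrac{341}{140}y + \tfrac{94}{35}
  leading term yz: subtract (-\tfrac{35}{172}z)·k_5 from \tfrac{1}{4}yz + \tfrac{341}{140}y + \tfrac{94}{35} → \tfrac{341}{140}y - \tfrac{1}{4}z + \tfrac{94}{35}
  leading term y: subtract (-\tfrac{341}{172})·k_5 from \tfrac{341}{140}y - \tfrac{1}{4}z + \tfrac{94}{35} → -\tfrac{1}{4}z + \tfrac{1}{4}
  leading term z: no divisor's leading term divides it; move -\tfrac{1}{4}z to the remainder.
  leading term 1: no divisor's leading term divides it; move \tfrac{1}{4} to the remainder.
  remainder -\tfrac{1}{4}z + \tfrac{1}{4} ≠ 0; add k_6 = -\tfrac{1}{4}z + \tfrac{1}{4} to the basis.

The other S-polynomials (S(h_2,h_3), S(h_2,k_4), S(h_3,k_4), S(h_1,k_5), S(h_2,k_5), S(h_3,k_5), S(k_4,k_5), S(h_1,k_6), S(h_2,k_6), S(h_3,k_6), S(k_4,k_6), S(k_5,k_6)) all reduce to 0 modulo the current basis, so we have a Gröbner basis.
Inter-reduce: drop elements whose leading term is divisible by another's, tail-reduce, and make monic.
Reduced Gröbner basis: {x + 1, y + 1, z - 1}.

Same reduced basis, so the two generating sets span the same ideal.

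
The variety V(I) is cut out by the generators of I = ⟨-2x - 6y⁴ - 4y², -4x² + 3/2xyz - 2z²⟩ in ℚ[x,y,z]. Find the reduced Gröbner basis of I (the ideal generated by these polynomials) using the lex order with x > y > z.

G = {x + 3y⁴ + 2y², y⁸ + 4/3y⁶ + ⅛y⁵z + 4/9y⁴ + 1/12y³z + 1/18z²}

f_1 = -2x - 6y⁴ - 4y², LT = x.
f_2 = -4x² + 3/2xyz - 2z², LT = x².

S(f_1,f_2): lcm = x². S = 3xy⁴ + 2xy² + ⅜xyz - ½z².
  leading term xy⁴: subtract (-3/2y⁴)·f_1 from 3xy⁴ + 2xy² + ⅜xyz - ½z² → 2xy² + ⅜xyz - 9y⁸ - 6y⁶ - ½z²
  leading term xy²: subtract (-y²)·f_1 from 2xy² + ⅜xyz - 9y⁸ - 6y⁶ - ½z² → ⅜xyz - 9y⁸ - 12y⁶ - 4y⁴ - ½z²
  leading term xyz: subtract (-3/16yz)·f_1 from ⅜xyz - 9y⁸ - 12y⁶ - 4y⁴ - ½z² → -9y⁸ - 12y⁶ - 9/8y⁵z - 4y⁴ - ¾y³z - ½z²
  leading term y⁸: no divisor's leading term divides it; move -9y⁸ to the remainder.
  leading term y⁶: no divisor's leading term divides it; move -12y⁶ to the remainder.
  leading term y⁵z: no divisor's leading term divides it; move -9/8y⁵z to the remainder.
  leading term y⁴: no divisor's leading term divides it; move -4y⁴ to the remainder.
  leading term y³z: no divisor's leading term divides it; move -¾y³z to the remainder.
  leading term z²: no divisor's leading term divides it; move -½z² to the remainder.
  remainder -9y⁸ - 12y⁶ - 9/8y⁵z - 4y⁴ - ¾y³z - ½z² ≠ 0; add g_3 = -9y⁸ - 12y⁶ - 9/8y⁵z - 4y⁴ - ¾y³z - ½z² to the basis.

The other S-polynomials (S(f_1,g_3), S(f_2,g_3)) all reduce to 0 modulo the current basis, so we have a Gröbner basis.
Inter-reduce: drop elements whose leading term is divisible by another's, tail-reduce, and make monic.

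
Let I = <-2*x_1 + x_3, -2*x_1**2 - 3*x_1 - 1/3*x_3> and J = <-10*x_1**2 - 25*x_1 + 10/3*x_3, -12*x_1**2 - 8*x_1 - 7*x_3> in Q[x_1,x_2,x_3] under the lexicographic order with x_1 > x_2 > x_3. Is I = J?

Yes, the ideals are equal.

Equality of ideals is decidable: compute both reduced Gröbner bases (unique for the ordering) and check whether they agree.
Buchberger on the first generating set:
f_1 = -2*x_1 + x_3, LT = x_1.
f_2 = -2*x_1**2 - 3*x_1 - 1/3*x_3, LT = x_1**2.

S(f_1,f_2): lcm = x_1**2. S = -1/2*x_1*x_3 - 3/2*x_1 - 1/6*x_3.
  leading term x_1*x_3: subtract (1/4*x_3)·f_1 from -1/2*x_1*x_3 - 3/2*x_1 - 1/6*x_3 → -3/2*x_1 - 1/4*x_3**2 - 1/6*x_3
  leading term x_1: subtract (3/4)·f_1 from -3/2*x_1 - 1/4*x_3**2 - 1/6*x_3 → -1/4*x_3**2 - 11/12*x_3
  leading term x_3**2: no divisor's leading term divides it; move -1/4*x_3**2 to the remainder.
  leading term x_3: no divisor's leading term divides it; move -11/12*x_3 to the remainder.
  remainder -1/4*x_3**2 - 11/12*x_3 ≠ 0; add g_3 = -1/4*x_3**2 - 11/12*x_3 to the basis.

The other S-polynomials (S(f_1,g_3), S(f_2,g_3)) all reduce to 0 modulo the current basis, so we have a Gröbner basis.
Inter-reduce: drop elements whose leading term is divisible by another's, tail-reduce, and make monic.
Reduced Gröbner basis: {x_1 - 1/2*x_3, x_3**2 + 11/3*x_3}.

Buchberger on the second generating set:
h_1 = -10*x_1**2 - 25*x_1 + 10/3*x_3, LT = x_1**2.
h_2 = -12*x_1**2 - 8*x_1 - 7*x_3, LT = x_1**2.

S(h_1,h_2): lcm = x_1**2. S = 11/6*x_1 - 11/12*x_3.
  leading term x_1: no divisor's leading term divides it; move 11/6*x_1 to the remainder.
  leading term x_3: no divisor's leading term divides it; move -11/12*x_3 to the remainder.
  remainder 11/6*x_1 - 11/12*x_3 ≠ 0; add k_3 = 11/6*x_1 - 11/12*x_3 to the basis.

S(h_1,k_3): lcm = x_1**2. S = 1/2*x_1*x_3 + 5/2*x_1 - 1/3*x_3.
  leading term x_1*x_3: subtract (3/11*x_3)·k_3 from 1/2*x_1*x_3 + 5/2*x_1 - 1/3*x_3 → 5/2*x_1 + 1/4*x_3**2 - 1/3*x_3
  leading term x_1: subtract (15/11)·k_3 from 5/2*x_1 + 1/4*x_3**2 - 1/3*x_3 → 1/4*x_3**2 + 11/12*x_3
  leading term x_3**2: no divisor's leading term divides it; move 1/4*x_3**2 to the remainder.
  leading term x_3: no divisor's leading term divides it; move 11/12*x_3 to the remainder.
  remainder 1/4*x_3**2 + 11/12*x_3 ≠ 0; add k_4 = 1/4*x_3**2 + 11/12*x_3 to the basis.

The other S-polynomials (S(h_2,k_3), S(h_1,k_4), S(h_2,k_4), S(k_3,k_4)) all reduce to 0 modulo the current basis, so we have a Gröbner basis.
Inter-reduce: drop elements whose leading term is divisible by another's, tail-reduce, and make monic.
Reduced Gröbner basis: {x_1 - 1/2*x_3, x_3**2 + 11/3*x_3}.

Same reduced basis, so the two generating sets span the same ideal.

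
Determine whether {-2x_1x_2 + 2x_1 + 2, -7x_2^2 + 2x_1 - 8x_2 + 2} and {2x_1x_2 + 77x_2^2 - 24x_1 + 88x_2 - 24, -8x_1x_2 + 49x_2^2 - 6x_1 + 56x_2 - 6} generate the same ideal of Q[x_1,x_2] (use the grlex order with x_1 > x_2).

Yes, the ideals are equal.

For a fixed monomial order, each ideal has a unique reduced Gröbner basis; comparing bases decides equality.
Buchberger on the first generating set:
f_1 = -2x_1x_2 + 2x_1 + 2, LT = x_1x_2.
f_2 = -7x_2^2 + 2x_1 - 8x_2 + 2, LT = x_2^2.

S(f_1,f_2): lcm = x_1x_2^2. S = 2/7x_1^2 - 15/7x_1x_2 + 2/7x_1 - x_2.
  reduce S modulo (f_1, f_2):
  remainder 2/7x_1^2 - 13/7x_1 - x_2 - 15/7 ≠ 0; add g_3 = 2/7x_1^2 - 13/7x_1 - x_2 - 15/7 to the basis.

The other S-polynomials (S(f_1,g_3), S(f_2,g_3)) all reduce to 0 modulo the current basis, so we have a Gröbner basis.
Inter-reduce: drop elements whose leading term is divisible by another's, tail-reduce, and make monic.
Reduced Gröbner basis: {x_1^2 - 13/2x_1 - 7/2x_2 - 15/2, x_1x_2 - x_1 - 1, x_2^2 - 2/7x_1 + 8/7x_2 - 2/7}.

Buchberger on the second generating set:
h_1 = 2x_1x_2 + 77x_2^2 - 24x_1 + 88x_2 - 24, LT = x_1x_2.
h_2 = -8x_1x_2 + 49x_2^2 - 6x_1 + 56x_2 - 6, LT = x_1x_2.

S(h_1,h_2): lcm = x_1x_2. S = 357/8x_2^2 - 51/4x_1 + 51x_2 - 51/4.
  reduce S modulo (h_1, h_2):
  remainder 357/8x_2^2 - 51/4x_1 + 51x_2 - 51/4 ≠ 0; add k_3 = 357/8x_2^2 - 51/4x_1 + 51x_2 - 51/4 to the basis.

S(h_1,k_3): lcm = x_1x_2^2. S = 77/2x_2^3 + 2/7x_1^2 - 92/7x_1x_2 + 44x_2^2 + 2/7x_1 - 12x_2.
  reduce S modulo (h_1, h_2, k_3):
  remainder 2/7x_1^2 - 13/7x_1 - x_2 - 15/7 ≠ 0; add k_4 = 2/7x_1^2 - 13/7x_1 - x_2 - 15/7 to the basis.

The other S-polynomials (S(h_2,k_3), S(h_1,k_4), S(h_2,k_4), S(k_3,k_4)) all reduce to 0 modulo the current basis, so we have a Gröbner basis.
Inter-reduce: drop elements whose leading term is divisible by another's, tail-reduce, and make monic.
Reduced Gröbner basis: {x_1^2 - 13/2x_1 - 7/2x_2 - 15/2, x_1x_2 - x_1 - 1, x_2^2 - 2/7x_1 + 8/7x_2 - 2/7}.

Same reduced basis, so the two generating sets span the same ideal.
The same test decides containment: I ⊆ J iff every generator of I reduces to 0 modulo a Gröbner basis of J.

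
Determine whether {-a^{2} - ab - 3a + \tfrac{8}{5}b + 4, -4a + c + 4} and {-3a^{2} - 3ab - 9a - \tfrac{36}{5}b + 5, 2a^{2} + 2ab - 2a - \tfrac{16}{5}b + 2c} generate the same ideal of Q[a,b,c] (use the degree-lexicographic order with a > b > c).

Equality of ideals is decidable: compute both reduced Gröbner bases (unique for the ordering) and check whether they agree.
Buchberger on the first generating set:
f_1 = -a^{2} - ab - 3a + \tfrac{8}{5}b + 4, LT = a^{2}.
f_2 = -4a + c + 4, LT = a.

S(f_1,f_2): lcm = a^{2}. S = ab + \tfrac{1}{4}ac + 4a - \tfrac{8}{5}b - 4.
  leading term ab: subtract (-\tfrac{1}{4}b)·f_2 from ab + \tfrac{1}{4}ac + 4a - \tfrac{8}{5}b - 4 → \tfrac{1}{4}ac + \tfrac{1}{4}bc + 4a - \tfrac{3}{5}b - 4
  leading term ac: subtract (-\tfrac{1}{16}c)·f_2 from \tfrac{1}{4}ac + \tfrac{1}{4}bc + 4a - \tfrac{3}{5}b - 4 → \tfrac{1}{4}bc + \tfrac{1}{16}c^{2} + 4a - \tfrac{3}{5}b + \tfrac{1}{4}c - 4
  leading term bc: no divisor's leading term divides it; move \tfrac{1}{4}bc to the remainder.
  leading term c^{2}: no divisor's leading term divides it; move \tfrac{1}{16}c^{2} to the remainder.
  leading term a: subtract (-1)·f_2 from 4a - \tfrac{3}{5}b + \tfrac{1}{4}c - 4 → -\tfrac{3}{5}b + \tfrac{5}{4}c
  leading term b: no divisor's leading term divides it; move -\tfrac{3}{5}b to the remainder.
  leading term c: no divisor's leading term divides it; move \tfrac{5}{4}c to the remainder.
  remainder \tfrac{1}{4}bc + \tfrac{1}{16}c^{2} - \tfrac{3}{5}b + \tfrac{5}{4}c ≠ 0; add g_3 = \tfrac{1}{4}bc + \tfrac{1}{16}c^{2} - \tfrac{3}{5}b + \tfrac{5}{4}c to the basis.

The other S-polynomials (S(f_1,g_3), S(f_2,g_3)) all reduce to 0 modulo the current basis, so we have a Gröbner basis.
Inter-reduce: drop elements whose leading term is divisible by another's, tail-reduce, and make monic.
Reduced Gröbner basis: {bc + \tfrac{1}{4}c^{2} - \tfrac{12}{5}b + 5c, a - \tfrac{1}{4}c - 1}.

Buchberger on the second generating set:
h_1 = -3a^{2} - 3ab - 9a - \tfrac{36}{5}b + 5, LT = a^{2}.
h_2 = 2a^{2} + 2ab - 2a - \tfrac{16}{5}b + 2c, LT = a^{2}.

S(h_1,h_2): lcm = a^{2}. S = 4a + 4b - c - \tfrac{5}{3}.
  leading term a: no divisor's leading term divides it; move 4a to the remainder.
  leading term b: no divisor's leading term divides it; move 4b to the remainder.
  leading term c: no divisor's leading term divides it; move -c to the remainder.
  leading term 1: no divisor's leading term divides it; move -\tfrac{5}{3} to the remainder.
  remainder 4a + 4b - c - \tfrac{5}{3} ≠ 0; add k_3 = 4a + 4b - c - \tfrac{5}{3} to the basis.

S(h_1,k_3): lcm = a^{2}. S = \tfrac{1}{4}ac + \tfrac{41}{12}a + \tfrac{12}{5}b - \tfrac{5}{3}.
  leading term ac: subtract (\tfrac{1}{16}c)·k_3 from \tfrac{1}{4}ac + \tfrac{41}{12}a + \tfrac{12}{5}b - \tfrac{5}{3} → -\tfrac{1}{4}bc + \tfrac{1}{16}c^{2} + \tfrac{41}{12}a + \tfrac{12}{5}b + \tfrac{5}{48}c - \tfrac{5}{3}
  leading term bc: no divisor's leading term divides it; move -\tfrac{1}{4}bc to the remainder.
  leading term c^{2}: no divisor's leading term divides it; move \tfrac{1}{16}c^{2} to the remainder.
  leading term a: subtract (\tfrac{41}{48})·k_3 from \tfrac{41}{12}a + \tfrac{12}{5}b + \tfrac{5}{48}c - \tfrac{5}{3} → -\tfrac{61}{60}b + \tfrac{23}{24}c - \tfrac{35}{144}
  leading term b: no divisor's leading term divides it; move -\tfrac{61}{60}b to the remainder.
  leading term c: no divisor's leading term divides it; move \tfrac{23}{24}c to the remainder.
  leading term 1: no divisor's leading term divides it; move -\tfrac{35}{144} to the remainder.
  remainder -\tfrac{1}{4}bc + \tfrac{1}{16}c^{2} - \tfrac{61}{60}b + \tfrac{23}{24}c - \tfrac{35}{144} ≠ 0; add k_4 = -\tfrac{1}{4}bc + \tfrac{1}{16}c^{2} - \tfrac{61}{60}b + \tfrac{23}{24}c - \tfrac{35}{144} to the basis.

The other S-polynomials (S(h_2,k_3), S(h_1,k_4), S(h_2,k_4), S(k_3,k_4)) all reduce to 0 modulo the current basis, so we have a Gröbner basis.
Inter-reduce: drop elements whose leading term is divisible by another's, tail-reduce, and make monic.
Reduced Gröbner basis: {bc - \tfrac{1}{4}c^{2} + \tfrac{61}{15}b - \tfrac{23}{6}c + \tfrac{35}{36}, a + b - \tfrac{1}{4}c - \tfrac{5}{12}}.

The bases are distinct; the ideals are different.

No, the ideals differ.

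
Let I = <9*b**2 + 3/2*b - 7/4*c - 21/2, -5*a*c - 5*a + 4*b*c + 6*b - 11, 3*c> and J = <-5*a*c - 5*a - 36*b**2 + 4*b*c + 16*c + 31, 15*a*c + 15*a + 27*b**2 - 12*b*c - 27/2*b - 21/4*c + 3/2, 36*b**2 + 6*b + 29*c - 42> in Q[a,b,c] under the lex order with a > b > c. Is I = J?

Yes, the ideals are equal.

Since reduced Gröbner bases are canonical representatives of ideals under a given ordering, it suffices to compute and compare them.
Buchberger on the first generating set:
f_1 = 9*b**2 + 3/2*b - 7/4*c - 21/2, LT = b**2.
f_2 = -5*a*c - 5*a + 4*b*c + 6*b - 11, LT = a*c.
f_3 = 3*c, LT = c.

S(f_2,f_3): lcm = a*c. S = a - 4/5*b*c - 6/5*b + 11/5.
  reduce S modulo (f_1, f_2, f_3):
  remainder a - 6/5*b + 11/5 ≠ 0; add g_4 = a - 6/5*b + 11/5 to the basis.

The other S-polynomials (S(f_1,f_2), S(f_1,f_3), S(f_1,g_4), S(f_2,g_4), S(f_3,g_4)) all reduce to 0 modulo the current basis, so we have a Gröbner basis.
Inter-reduce: drop elements whose leading term is divisible by another's, tail-reduce, and make monic.
Reduced Gröbner basis: {a - 6/5*b + 11/5, b**2 + 1/6*b - 7/6, c}.

Buchberger on the second generating set:
h_1 = -5*a*c - 5*a - 36*b**2 + 4*b*c + 16*c + 31, LT = a*c.
h_2 = 15*a*c + 15*a + 27*b**2 - 12*b*c - 27/2*b - 21/4*c + 3/2, LT = a*c.
h_3 = 36*b**2 + 6*b + 29*c - 42, LT = b**2.

S(h_1,h_2): lcm = a*c. S = 27/5*b**2 + 9/10*b - 57/20*c - 63/10.
  reduce S modulo (h_1, h_2, h_3):
  remainder -36/5*c ≠ 0; add k_4 = -36/5*c to the basis.

S(h_1,k_4): lcm = a*c. S = a + 36/5*b**2 - 4/5*b*c - 16/5*c - 31/5.
  reduce S modulo (h_1, h_2, h_3, k_4):
  remainder a - 6/5*b + 11/5 ≠ 0; add k_5 = a - 6/5*b + 11/5 to the basis.

The other S-polynomials (S(h_1,h_3), S(h_2,h_3), S(h_2,k_4), S(h_3,k_4), S(h_1,k_5), S(h_2,k_5), S(h_3,k_5), S(k_4,k_5)) all reduce to 0 modulo the current basis, so we have a Gröbner basis.
Inter-reduce: drop elements whose leading term is divisible by another's, tail-reduce, and make monic.
Reduced Gröbner basis: {a - 6/5*b + 11/5, b**2 + 1/6*b - 7/6, c}.

These coincide, so the ideals are equal.
The same test decides containment: I ⊆ J iff every generator of I reduces to 0 modulo a Gröbner basis of J.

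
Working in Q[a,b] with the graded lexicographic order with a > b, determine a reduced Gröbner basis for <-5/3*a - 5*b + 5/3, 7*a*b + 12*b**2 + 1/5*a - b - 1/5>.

f_1 = -5/3*a - 5*b + 5/3, LT = a.
f_2 = 7*a*b + 12*b**2 + 1/5*a - b - 1/5, LT = a*b.

S(f_1,f_2): lcm = a*b. S = 9/7*b**2 - 1/35*a - 6/7*b + 1/35.
  leading term b**2: no divisor's leading term divides it; move 9/7*b**2 to the remainder.
  leading term a: subtract (3/175)·f_1 from -1/35*a - 6/7*b + 1/35 → -27/35*b
  leading term b: no divisor's leading term divides it; move -27/35*b to the remainder.
  remainder 9/7*b**2 - 27/35*b ≠ 0; add g_3 = 9/7*b**2 - 27/35*b to the basis.

The other S-polynomials (S(f_1,g_3), S(f_2,g_3)) all reduce to 0 modulo the current basis, so we have a Gröbner basis.
Inter-reduce: drop elements whose leading term is divisible by another's, tail-reduce, and make monic.

G = {b**2 - 3/5*b, a + 3*b - 1}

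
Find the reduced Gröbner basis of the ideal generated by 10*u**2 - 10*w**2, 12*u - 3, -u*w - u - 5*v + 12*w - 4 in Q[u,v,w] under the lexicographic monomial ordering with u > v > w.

f_1 = 10*u**2 - 10*w**2, LT = u**2.
f_2 = 12*u - 3, LT = u.
f_3 = -u*w - u - 5*v + 12*w - 4, LT = u*w.

S(f_1,f_2): lcm = u**2. S = 1/4*u - w**2.
  reduce S modulo (f_1, f_2, f_3):
  remainder -w**2 + 1/16 ≠ 0; add g_4 = -w**2 + 1/16 to the basis.

S(f_1,f_3): lcm = u**2*w. S = -u**2 - 5*u*v + 12*u*w - 4*u - w**3.
  reduce S modulo (f_1, f_2, f_3, g_4):
  remainder -5/4*v + 47/16*w - 17/16 ≠ 0; add g_5 = -5/4*v + 47/16*w - 17/16 to the basis.

The other S-polynomials (S(f_2,f_3), S(f_1,g_4), S(f_2,g_4), S(f_3,g_4), S(f_1,g_5), S(f_2,g_5), S(f_3,g_5), S(g_4,g_5)) all reduce to 0 modulo the current basis, so we have a Gröbner basis.
Inter-reduce: drop elements whose leading term is divisible by another's, tail-reduce, and make monic.

G = {u - 1/4, v - 47/20*w + 17/20, w**2 - 1/16}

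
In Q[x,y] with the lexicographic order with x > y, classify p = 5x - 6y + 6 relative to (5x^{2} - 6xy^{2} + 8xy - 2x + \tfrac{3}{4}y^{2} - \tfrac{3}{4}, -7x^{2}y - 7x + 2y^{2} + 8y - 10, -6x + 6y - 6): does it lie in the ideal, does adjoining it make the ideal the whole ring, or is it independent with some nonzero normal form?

First compute the reduced Gröbner basis of I by Buchberger's algorithm.
f_1 = 5x^{2} - 6xy^{2} + 8xy - 2x + \tfrac{3}{4}y^{2} - \tfrac{3}{4}, LT = x^{2}.
f_2 = -7x^{2}y - 7x + 2y^{2} + 8y - 10, LT = x^{2}y.
f_3 = -6x + 6y - 6, LT = x.

S(f_1,f_2): lcm = x^{2}y. S = -\tfrac{6}{5}xy^{3} + \tfrac{8}{5}xy^{2} - \tfrac{2}{5}xy - x + \tfrac{3}{20}y^{3} + \tfrac{2}{7}y^{2} + \tfrac{139}{140}y - \tfrac{10}{7}.
  reduce S modulo (f_1, f_2, f_3):
  remainder -\tfrac{6}{5}y^{4} + \tfrac{59}{20}y^{3} - \tfrac{12}{7}y^{2} + \tfrac{11}{28}y - \tfrac{3}{7} ≠ 0; add h_4 = -\tfrac{6}{5}y^{4} + \tfrac{59}{20}y^{3} - \tfrac{12}{7}y^{2} + \tfrac{11}{28}y - \tfrac{3}{7} to the basis.

S(f_1,f_3): lcm = x^{2}. S = -\tfrac{6}{5}xy^{2} + \tfrac{13}{5}xy - \tfrac{7}{5}x + \tfrac{3}{20}y^{2} - \tfrac{3}{20}.
  reduce S modulo (f_1, f_2, f_3, h_4):
  remainder -\tfrac{6}{5}y^{3} + \tfrac{79}{20}y^{2} - 4y + \tfrac{5}{4} ≠ 0; add h_5 = -\tfrac{6}{5}y^{3} + \tfrac{79}{20}y^{2} - 4y + \tfrac{5}{4} to the basis.

S(f_2,f_3): lcm = x^{2}y. S = xy^{2} - xy + x - \tfrac{2}{7}y^{2} - \tfrac{8}{7}y + \tfrac{10}{7}.
  reduce S modulo (f_1, f_2, f_3, h_4, h_5):
  remainder \tfrac{169}{168}y^{2} - \tfrac{52}{21}y + \tfrac{247}{168} ≠ 0; add h_6 = \tfrac{169}{168}y^{2} - \tfrac{52}{21}y + \tfrac{247}{168} to the basis.

S(f_2,h_5): lcm = x^{2}y^{3}. S = \tfrac{79}{24}x^{2}y^{2} - \tfrac{10}{3}x^{2}y + \tfrac{25}{24}x^{2} + xy^{2} - \tfrac{2}{7}y^{4} - \tfrac{8}{7}y^{3} + \tfrac{10}{7}y^{2}.
  reduce S modulo (f_1, f_2, f_3, h_4, h_5, h_6):
  remainder -\tfrac{29}{168}y + \tfrac{29}{168} ≠ 0; add h_7 = -\tfrac{29}{168}y + \tfrac{29}{168} to the basis.

The other S-polynomials (S(f_1,h_4), S(f_2,h_4), S(f_3,h_4), S(f_1,h_5), S(f_3,h_5), S(h_4,h_5), S(f_1,h_6), S(f_2,h_6), S(f_3,h_6), S(h_4,h_6), S(h_5,h_6), S(f_1,h_7), S(f_2,h_7), S(f_3,h_7), S(h_4,h_7), S(h_5,h_7), S(h_6,h_7)) all reduce to 0 modulo the current basis, so we have a Gröbner basis.
Inter-reduce: drop elements whose leading term is divisible by another's, tail-reduce, and make monic.
Reduced Gröbner basis: {x, y - 1}.
Label its elements g_1 = x, g_2 = y - 1.

Reduce p = 5x - 6y + 6 modulo G:
  leading term x: subtract (5)·g_1 from 5x - 6y + 6 → -6y + 6
  leading term y: subtract (-6)·g_2 from -6y + 6 → 0
  normal form = 0.
Since the normal form is 0, p ∈ I.

5x - 6y + 6 lies in I (it reduces to 0).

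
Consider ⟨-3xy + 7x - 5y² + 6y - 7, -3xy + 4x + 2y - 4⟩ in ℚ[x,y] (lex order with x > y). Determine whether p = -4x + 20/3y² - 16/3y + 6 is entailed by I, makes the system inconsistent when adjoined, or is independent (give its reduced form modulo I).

Adjoining -4x + 20/3y² - 16/3y + 6 makes the ideal the whole ring: the system is inconsistent.

First compute the reduced Gröbner basis of I by Buchberger's algorithm.
f_1 = -3xy + 7x - 5y² + 6y - 7, LT = xy.
f_2 = -3xy + 4x + 2y - 4, LT = xy.

S(f_1,f_2): lcm = xy. S = -x + 5/3y² - 4/3y + 1.
  leading term x: no divisor's leading term divides it; move -x to the remainder.
  leading term y²: no divisor's leading term divides it; move 5/3y² to the remainder.
  leading term y: no divisor's leading term divides it; move -4/3y to the remainder.
  leading term 1: no divisor's leading term divides it; move 1 to the remainder.
  remainder -x + 5/3y² - 4/3y + 1 ≠ 0; add h_3 = -x + 5/3y² - 4/3y + 1 to the basis.

S(f_1,h_3): lcm = xy. S = -7/3x + 5/3y³ + ⅓y² - y + 7/3.
  leading term x: subtract (7/3)·h_3 from -7/3x + 5/3y³ + ⅓y² - y + 7/3 → 5/3y³ - 32/9y² + 19/9y
  leading term y³: no divisor's leading term divides it; move 5/3y³ to the remainder.
  leading term y²: no divisor's leading term divides it; move -32/9y² to the remainder.
  leading term y: no divisor's leading term divides it; move 19/9y to the remainder.
  remainder 5/3y³ - 32/9y² + 19/9y ≠ 0; add h_4 = 5/3y³ - 32/9y² + 19/9y to the basis.

The other S-polynomials (S(f_2,h_3), S(f_1,h_4), S(f_2,h_4), S(h_3,h_4)) all reduce to 0 modulo the current basis, so we have a Gröbner basis.
Inter-reduce: drop elements whose leading term is divisible by another's, tail-reduce, and make monic.
Reduced Gröbner basis: {x - 5/3y² + 4/3y - 1, y³ - 32/15y² + 19/15y}.
Label its elements g_1 = x - 5/3y² + 4/3y - 1, g_2 = y³ - 32/15y² + 19/15y.

Reduce p = -4x + 20/3y² - 16/3y + 6 modulo G:
  leading term x: subtract (-4)·g_1 from -4x + 20/3y² - 16/3y + 6 → 2
  leading term 1: no divisor's leading term divides it; move 2 to the remainder.
  normal form = 2.
The normal form is nonzero, so p ∉ I. Since p minus its normal form lies in I, I + (p) = I + (r) where r = 2; decide whether this ideal is the whole ring.
Here r = 2 is a nonzero constant, hence a unit: 1 ∈ I + (p), the Gröbner basis of I + (p) is {1}, and the enlarged system has no common solution — adjoining p is inconsistent.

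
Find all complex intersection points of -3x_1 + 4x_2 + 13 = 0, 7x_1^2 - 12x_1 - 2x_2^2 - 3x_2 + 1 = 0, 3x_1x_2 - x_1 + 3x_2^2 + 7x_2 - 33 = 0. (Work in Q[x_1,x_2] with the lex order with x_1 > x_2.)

Compute a lex Gröbner basis by Buchberger's algorithm.
f_1 = -3x_1 + 4x_2 + 13, LT = x_1.
f_2 = 7x_1^2 - 12x_1 - 2x_2^2 - 3x_2 + 1, LT = x_1^2.
f_3 = 3x_1x_2 - x_1 + 3x_2^2 + 7x_2 - 33, LT = x_1x_2.

S(f_1,f_2): lcm = x_1^2. S = -4/3x_1x_2 - 55/21x_1 + 2/7x_2^2 + 3/7x_2 - 1/7.
  leading term x_1x_2: subtract (4/9x_2)·f_1 from -4/3x_1x_2 - 55/21x_1 + 2/7x_2^2 + 3/7x_2 - 1/7 → -55/21x_1 - 94/63x_2^2 - 337/63x_2 - 1/7
  leading term x_1: subtract (55/63)·f_1 from -55/21x_1 - 94/63x_2^2 - 337/63x_2 - 1/7 → -94/63x_2^2 - 557/63x_2 - 724/63
  leading term x_2^2: no divisor's leading term divides it; move -94/63x_2^2 to the remainder.
  leading term x_2: no divisor's leading term divides it; move -557/63x_2 to the remainder.
  leading term 1: no divisor's leading term divides it; move -724/63 to the remainder.
  remainder -94/63x_2^2 - 557/63x_2 - 724/63 ≠ 0; add h_4 = -94/63x_2^2 - 557/63x_2 - 724/63 to the basis.

S(f_1,f_3): lcm = x_1x_2. S = 1/3x_1 - 7/3x_2^2 - 20/3x_2 + 11.
  leading term x_1: subtract (-1/9)·f_1 from 1/3x_1 - 7/3x_2^2 - 20/3x_2 + 11 → -7/3x_2^2 - 56/9x_2 + 112/9
  leading term x_2^2: subtract (147/94)·h_4 from -7/3x_2^2 - 56/9x_2 + 112/9 → 6433/846x_2 + 12866/423
  leading term x_2: no divisor's leading term divides it; move 6433/846x_2 to the remainder.
  leading term 1: no divisor's leading term divides it; move 12866/423 to the remainder.
  remainder 6433/846x_2 + 12866/423 ≠ 0; add h_5 = 6433/846x_2 + 12866/423 to the basis.

S(f_2,f_3): lcm = x_1^2x_2. S = 1/3x_1^2 - x_1x_2^2 - 85/21x_1x_2 + 11x_1 - 2/7x_2^3 - 3/7x_2^2 + 1/7x_2.
  leading term x_1^2: subtract (-1/9x_1)·f_1 from 1/3x_1^2 - x_1x_2^2 - 85/21x_1x_2 + 11x_1 - 2/7x_2^3 - 3/7x_2^2 + 1/7x_2 → -x_1x_2^2 - 227/63x_1x_2 + 112/9x_1 - 2/7x_2^3 - 3/7x_2^2 + 1/7x_2
  leading term x_1x_2^2: subtract (1/3x_2^2)·f_1 from -x_1x_2^2 - 227/63x_1x_2 + 112/9x_1 - 2/7x_2^3 - 3/7x_2^2 + 1/7x_2 → -227/63x_1x_2 + 112/9x_1 - 34/21x_2^3 - 100/21x_2^2 + 1/7x_2
  leading term x_1x_2: subtract (227/189x_2)·f_1 from -227/63x_1x_2 + 112/9x_1 - 34/21x_2^3 - 100/21x_2^2 + 1/7x_2 → 112/9x_1 - 34/21x_2^3 - 1808/189x_2^2 - 2924/189x_2
  leading term x_1: subtract (-112/27)·f_1 from 112/9x_1 - 34/21x_2^3 - 1808/189x_2^2 - 2924/189x_2 → -34/21x_2^3 - 1808/189x_2^2 + 212/189x_2 + 1456/27
  leading term x_2^3: subtract (51/47x_2)·h_4 from -34/21x_2^3 - 1808/189x_2^2 + 212/189x_2 + 1456/27 → 35/1269x_2^2 + 17248/1269x_2 + 1456/27
  leading term x_2^2: subtract (-245/13254)·h_4 from 35/1269x_2^2 + 17248/1269x_2 + 1456/27 → 533939/39762x_2 + 1067878/19881
  leading term x_2: subtract (83/47)·h_5 from 533939/39762x_2 + 1067878/19881 → 0
  remainder 0.

S(f_1,h_4): leading monomials are coprime, so the S-polynomial reduces to 0 (Buchberger's first criterion).
S(f_2,h_4): leading monomials are coprime, so the S-polynomial reduces to 0 (Buchberger's first criterion).
S(f_3,h_4): lcm = x_1x_2^2. S = -1765/282x_1x_2 - 362/47x_1 + x_2^3 + 7/3x_2^2 - 11x_2.
  leading term x_1x_2: subtract (1765/846x_2)·f_1 from -1765/282x_1x_2 - 362/47x_1 + x_2^3 + 7/3x_2^2 - 11x_2 → -362/47x_1 + x_2^3 - 2543/423x_2^2 - 32251/846x_2
  leading term x_1: subtract (362/141)·f_1 from -362/47x_1 + x_2^3 - 2543/423x_2^2 - 32251/846x_2 → x_2^3 - 2543/423x_2^2 - 40939/846x_2 - 4706/141
  leading term x_2^3: subtract (-63/94x_2)·h_4 from x_2^3 - 2543/423x_2^2 - 40939/846x_2 - 4706/141 → -10099/846x_2^2 - 47455/846x_2 - 4706/141
  leading term x_2^2: subtract (70693/8836)·h_4 from -10099/846x_2^2 - 47455/846x_2 - 4706/141 → 1164373/79524x_2 + 1164373/19881
  leading term x_2: subtract (181/94)·h_5 from 1164373/79524x_2 + 1164373/19881 → 0
  remainder 0.

S(f_1,h_5): leading monomials are coprime, so the S-polynomial reduces to 0 (Buchberger's first criterion).
S(f_2,h_5): leading monomials are coprime, so the S-polynomial reduces to 0 (Buchberger's first criterion).
S(f_3,h_5): lcm = x_1x_2. S = -13/3x_1 + x_2^2 + 7/3x_2 - 11.
  leading term x_1: subtract (13/9)·f_1 from -13/3x_1 + x_2^2 + 7/3x_2 - 11 → x_2^2 - 31/9x_2 - 268/9
  leading term x_2^2: subtract (-63/94)·h_4 from x_2^2 - 31/9x_2 - 268/9 → -7927/846x_2 - 15854/423
  leading term x_2: subtract (-7927/6433)·h_5 from -7927/846x_2 - 15854/423 → 0
  remainder 0.

S(h_4,h_5): lcm = x_2^2. S = 181/94x_2 + 362/47.
  leading term x_2: subtract (1629/6433)·h_5 from 181/94x_2 + 362/47 → 0
  remainder 0.

Every S-polynomial of the final basis reduces to 0, so we have a Gröbner basis.
Inter-reduce: drop elements whose leading term is divisible by another's, tail-reduce, and make monic.
Reduced Gröbner basis: {x_1 + 1, x_2 + 4}.

Elimination: the polynomial x_2 + 4 lies in the elimination ideal for x_2, so x_2 ∈ {-4}. For each such x_2, the remaining basis elements (now univariate) give the rest of the solution.
  x_2 = -4: the earlier basis element becomes x_1 + 1 = 0, giving x_1 = -1 — point (-1, -4).
Substituting each solution back into the original system confirms all equations vanish.

{(-1, -4)}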